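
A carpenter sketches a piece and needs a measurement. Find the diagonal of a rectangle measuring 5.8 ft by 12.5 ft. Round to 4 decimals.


Shape: rectangle (diagonal via Pythagoras)
Sides: 5.8 ft and 12.5 ft
Formula: d = sqrt(l^2 + w^2)
l^2 = 33.64, w^2 = 156.25
l^2 + w^2 = 189.89
d = sqrt(189.89)
d = 13.7801
13.7801 ft


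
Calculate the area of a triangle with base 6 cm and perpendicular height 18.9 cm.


Shape: triangle
Base b = 6 cm, Height h = 18.9 cm
Formula: A = (1/2) * b * h
A = 0.5 * 6 * 18.9
A = 0.5 * 113.4
A = 56.7
56.7 cm^2


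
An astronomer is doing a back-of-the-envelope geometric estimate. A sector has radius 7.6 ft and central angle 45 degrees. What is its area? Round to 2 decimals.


Shape: circular sector
Radius r = 7.6 ft, Angle = 45 degrees
Formula: A = (angle/360) * pi * r^2
r^2 = 57.76
Fraction of circle = 45/360
A = (45/360) * pi * 57.76
A = 7.22 * pi
A = 22.68
22.68 ft^2


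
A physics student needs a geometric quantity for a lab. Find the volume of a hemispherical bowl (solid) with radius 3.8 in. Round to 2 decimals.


Shape: hemisphere (half of a sphere)
Radius r = 3.8 in
Formula: V = (1/2) * (4/3) * pi * r^3 = (2/3) * pi * r^3
r^3 = 54.872
(2/3) * 54.872 = 36.581333
V = 36.581333 * pi
V = 114.92
114.92 in^3


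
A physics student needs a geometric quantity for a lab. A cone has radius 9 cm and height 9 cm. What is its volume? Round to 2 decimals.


Shape: cone
Radius r = 9 cm, Height h = 9 cm
Formula: V = (1/3) * pi * r^2 * h
r^2 = 81
pi * r^2 * h = pi * 81 * 9 = 729 * pi
V = 729 * pi / 3
V = 763.41
763.41 cm^3


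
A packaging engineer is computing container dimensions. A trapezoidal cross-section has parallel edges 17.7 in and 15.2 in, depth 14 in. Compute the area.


Shape: trapezoid
Parallel sides a = 17.7 in, b = 15.2 in; Height h = 14 in
Formula: A = (a + b) * h / 2
a + b = 17.7 + 15.2 = 32.9
A = 32.9 * 14 / 2
A = 460.6 / 2
A = 230.3
230.3 in^2


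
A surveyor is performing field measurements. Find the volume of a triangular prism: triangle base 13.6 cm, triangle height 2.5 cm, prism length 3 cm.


Shape: triangular prism
Triangle base = 13.6 cm, triangle height = 2.5 cm, prism length L = 3 cm
Formula: V = (1/2 * b * h_tri) * L
Cross-section area = 0.5 * 13.6 * 2.5 = 17
V = 17 * 3
V = 51
51 cm^3


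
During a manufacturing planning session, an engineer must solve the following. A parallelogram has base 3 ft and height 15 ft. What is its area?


Shape: parallelogram
Base b = 3 ft, Height h = 15 ft
Formula: A = b * h
A = 3 * 15
A = 45
45 ft^2


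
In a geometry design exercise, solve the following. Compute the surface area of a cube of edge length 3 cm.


Shape: cube
Side s = 3 cm
A cube has 6 square faces.
Formula: SA = 6 * s^2
s^2 = 9
SA = 6 * 9
SA = 54
54 cm^2


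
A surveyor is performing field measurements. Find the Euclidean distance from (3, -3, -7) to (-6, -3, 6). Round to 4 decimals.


3D distance between two points
P1 = (3, -3, -7), P2 = (-6, -3, 6)
Formula: d = sqrt((x2-x1)^2 + (y2-y1)^2 + (z2-z1)^2)
dx = -6 - 3 = -9
dy = -3 - -3 = 0
dz = 6 - -7 = 13
dx^2 + dy^2 + dz^2 = 81 + 0 + 169 = 250
d = sqrt(250)
d = 15.8114
15.8114 units


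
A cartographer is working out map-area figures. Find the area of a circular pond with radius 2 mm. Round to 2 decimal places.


Shape: circle
Radius r = 2 mm
Formula: A = pi * r^2
r^2 = 2^2 = 4
A = pi * 4
A = 12.57
12.57 mm^2


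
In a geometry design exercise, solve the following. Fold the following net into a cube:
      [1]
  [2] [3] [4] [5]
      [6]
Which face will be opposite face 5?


Net: cross layout. Take square 3 as the base (bottom).
Fold the four squares in the horizontal row up around 3: 2 -> left, 4 -> right, 5 wraps to the top.
Fold 1 and 6 up from 3: 1 -> back, 6 -> front.
Opposite pairs are therefore: (1, 6), (2, 4), (3, 5).
Face 5 is opposite face 3.
face 3


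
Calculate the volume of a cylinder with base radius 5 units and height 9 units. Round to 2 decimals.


Shape: cylinder
Radius r = 5 units, Height h = 9 units
Formula: V = pi * r^2 * h
r^2 = 25
V = pi * 25 * 9
V = 225 * pi
V = 706.86
706.86 units^3


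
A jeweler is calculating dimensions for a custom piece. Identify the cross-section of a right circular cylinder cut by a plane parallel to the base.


Solid: right circular cylinder
Cutting plane: parallel to the base
Visualize the intersection of the plane with the solid's surface.
The boundary of the cut region is a circle.
circle


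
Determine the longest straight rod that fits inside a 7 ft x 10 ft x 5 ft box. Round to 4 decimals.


Shape: rectangular box (space diagonal)
l = 7 ft, w = 10 ft, h = 5 ft
Visualize: the diagonal of the base, then a right triangle with that diagonal and the height.
Formula: d = sqrt(l^2 + w^2 + h^2)
l^2 + w^2 + h^2 = 49 + 100 + 25 = 174
d = sqrt(174)
d = 13.1909
13.1909 ft


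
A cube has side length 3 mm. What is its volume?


Shape: cube
Side s = 3 mm
Formula: V = s^3
V = 3 * 3 * 3
V = 9 * 3
V = 27
27 mm^3


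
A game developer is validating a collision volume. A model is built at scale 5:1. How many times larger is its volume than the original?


Linear scale factor k = 5
Rule: under a linear scaling by k, volumes scale by k^3.
k^3 = 5 * 5 * 5
k^3 = 25 * 5
k^3 = 125
Volume scales by a factor of 125.
125 (dimensionless)


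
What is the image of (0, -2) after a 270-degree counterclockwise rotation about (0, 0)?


Transformation: rotation about the origin
Original point: (0, -2)
Rule for 270 deg counterclockwise: (x, y) -> (y, -x)
Apply: (0, -2) -> (-2, 0)
(-2, 0)


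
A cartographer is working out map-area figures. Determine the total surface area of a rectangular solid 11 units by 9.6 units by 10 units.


Shape: rectangular prism
l = 11 units, w = 9.6 units, h = 10 units
Formula: SA = 2(lw + lh + wh)
lw = 105.6, lh = 110, wh = 96
lw + lh + wh = 311.6
SA = 2 * 311.6
SA = 623.2
623.2 units^2


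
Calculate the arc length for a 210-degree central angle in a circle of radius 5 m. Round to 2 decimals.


Shape: circular arc
Radius r = 5 m, Angle = 210 degrees
Formula: L = (angle/360) * 2 * pi * r
2 * pi * r = 10 * pi
L = (210/360) * 10 * pi
L = 5.833333 * pi
L = 18.33
18.33 m


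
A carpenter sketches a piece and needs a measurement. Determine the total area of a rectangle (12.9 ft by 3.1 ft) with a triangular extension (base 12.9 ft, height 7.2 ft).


Composite shape: rectangle + triangle
Rectangle area = 12.9 * 3.1 = 39.99
Triangle area = 0.5 * 12.9 * 7.2 = 46.44
Total = 39.99 + 46.44
Total = 86.43
86.43 ft^2


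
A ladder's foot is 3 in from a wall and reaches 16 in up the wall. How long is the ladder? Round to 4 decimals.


Shape: right triangle
Legs a = 3 in, b = 16 in
Formula: c = sqrt(a^2 + b^2)
a^2 = 9, b^2 = 256
a^2 + b^2 = 265
c = sqrt(265)
c = 16.2788
16.2788 in


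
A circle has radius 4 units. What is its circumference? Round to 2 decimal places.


Shape: circle
Radius r = 4 units
Formula: C = 2 * pi * r
C = 2 * pi * 4
C = 8 * pi
C = 25.13
25.13 units


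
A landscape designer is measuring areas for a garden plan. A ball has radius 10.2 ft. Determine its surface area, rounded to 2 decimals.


Shape: sphere
Radius r = 10.2 ft
Formula: SA = 4 * pi * r^2
r^2 = 104.04
SA = 4 * pi * 104.04
SA = 416.16 * pi
SA = 1307.41
1307.41 ft^2


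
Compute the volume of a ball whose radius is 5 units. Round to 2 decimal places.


Shape: sphere
Radius r = 5 units
Formula: V = (4/3) * pi * r^3
r^3 = 125
(4/3) * 125 = 166.666667
V = 166.666667 * pi
V = 523.6
523.6 units^3


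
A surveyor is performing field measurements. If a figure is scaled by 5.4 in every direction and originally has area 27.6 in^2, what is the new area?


Linear scale factor k = 5.4
Original area = 27.6 in^2
Rule: under a linear scaling by k, areas scale by k^2.
k^2 = 5.4^2 = 29.16
New area = 27.6 * 29.16
New area = 804.816
804.816 in^2


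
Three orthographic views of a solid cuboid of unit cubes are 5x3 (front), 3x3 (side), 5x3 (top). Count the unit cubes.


Orthographic views of a solid rectangular block:
Front view 5 x 3 -> length = 5, height = 3
Side view 3 x 3 -> width = 3, height = 3 (consistent)
Top view 5 x 3 -> confirms length = 5, width = 3
The block is 5 x 3 x 3.
Total unit cubes = 5 * 3 * 3 = 45
45 unit cubes


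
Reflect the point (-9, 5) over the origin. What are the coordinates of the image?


Transformation: reflection
Original point: (-9, 5)
Rule for reflection through the origin: (x, y) -> (-x, -y)
Apply: (-9, 5) -> (9, -5)
(9, -5)


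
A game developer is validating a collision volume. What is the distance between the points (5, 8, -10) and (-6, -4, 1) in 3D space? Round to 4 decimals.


3D distance between two points
P1 = (5, 8, -10), P2 = (-6, -4, 1)
Formula: d = sqrt((x2-x1)^2 + (y2-y1)^2 + (z2-z1)^2)
dx = -6 - 5 = -11
dy = -4 - 8 = -12
dz = 1 - -10 = 11
dx^2 + dy^2 + dz^2 = 121 + 144 + 121 = 386
d = sqrt(386)
d = 19.6469
19.6469 units


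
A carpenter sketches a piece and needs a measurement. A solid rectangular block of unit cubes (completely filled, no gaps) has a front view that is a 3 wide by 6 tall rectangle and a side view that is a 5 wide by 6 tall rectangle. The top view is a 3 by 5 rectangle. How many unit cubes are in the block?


Orthographic views of a solid rectangular block:
Front view 3 x 6 -> length = 3, height = 6
Side view 5 x 6 -> width = 5, height = 6 (consistent)
Top view 3 x 5 -> confirms length = 3, width = 5
The block is 3 x 5 x 6.
Total unit cubes = 3 * 5 * 6 = 90
90 unit cubes


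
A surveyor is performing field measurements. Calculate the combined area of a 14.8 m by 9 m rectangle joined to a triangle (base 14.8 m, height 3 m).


Composite shape: rectangle + triangle
Rectangle area = 14.8 * 9 = 133.2
Triangle area = 0.5 * 14.8 * 3 = 22.2
Total = 133.2 + 22.2
Total = 155.4
155.4 m^2


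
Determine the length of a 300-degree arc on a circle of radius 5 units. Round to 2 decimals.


Shape: circular arc
Radius r = 5 units, Angle = 300 degrees
Formula: L = (angle/360) * 2 * pi * r
2 * pi * r = 10 * pi
L = (300/360) * 10 * pi
L = 8.333333 * pi
L = 26.18
26.18 units


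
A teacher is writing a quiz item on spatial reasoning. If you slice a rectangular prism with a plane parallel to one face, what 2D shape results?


Solid: rectangular prism
Cutting plane: parallel to one face
Visualize the intersection of the plane with the solid's surface.
The boundary of the cut region is a rectangle.
rectangle


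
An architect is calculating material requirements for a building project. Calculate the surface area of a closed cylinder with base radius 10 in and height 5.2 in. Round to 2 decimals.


Shape: closed cylinder
Radius r = 10 in, Height h = 5.2 in
Formula: SA = 2*pi*r^2 + 2*pi*r*h = 2*pi*r*(r + h)
r + h = 15.2
2 * r * (r + h) = 2 * 10 * 15.2 = 304
SA = 304 * pi
SA = 955.04
955.04 in^2


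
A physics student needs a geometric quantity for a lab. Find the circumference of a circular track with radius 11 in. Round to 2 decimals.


Shape: circle
Radius r = 11 in
Formula: C = 2 * pi * r
C = 2 * pi * 11
C = 22 * pi
C = 69.12
69.12 in


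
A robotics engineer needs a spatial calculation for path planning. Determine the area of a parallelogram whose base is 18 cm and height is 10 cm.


Shape: parallelogram
Base b = 18 cm, Height h = 10 cm
Formula: A = b * h
A = 18 * 10
A = 180
180 cm^2


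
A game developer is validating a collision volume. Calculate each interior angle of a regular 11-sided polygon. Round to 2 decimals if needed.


Shape: regular hendecagon (11 sides)
Formula: interior angle = (n - 2) * 180 / n
(n - 2) = 9
(n - 2) * 180 = 1620
angle = 1620 / 11
angle = 147.27
147.27 degrees


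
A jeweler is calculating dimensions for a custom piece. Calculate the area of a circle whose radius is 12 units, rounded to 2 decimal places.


Shape: circle
Radius r = 12 units
Formula: A = pi * r^2
r^2 = 12^2 = 144
A = pi * 144
A = 452.39
452.39 units^2


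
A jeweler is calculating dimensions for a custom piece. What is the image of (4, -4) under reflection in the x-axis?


Transformation: reflection
Original point: (4, -4)
Rule for reflection over the x-axis: (x, y) -> (x, -y)
Apply: (4, -4) -> (4, 4)
(4, 4)


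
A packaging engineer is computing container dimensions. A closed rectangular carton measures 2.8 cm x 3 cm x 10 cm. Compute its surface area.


Shape: rectangular prism
l = 2.8 cm, w = 3 cm, h = 10 cm
Formula: SA = 2(lw + lh + wh)
lw = 8.4, lh = 28, wh = 30
lw + lh + wh = 66.4
SA = 2 * 66.4
SA = 132.8
132.8 cm^2


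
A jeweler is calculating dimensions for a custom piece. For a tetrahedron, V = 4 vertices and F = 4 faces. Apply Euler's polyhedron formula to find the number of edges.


Polyhedron: tetrahedron
Euler's formula for convex polyhedra: V - E + F = 2
Given: V = 4 vertices and F = 4 faces
Solve for E:
E = V + F - 2 = 4 + 4 - 2 = 6
6 edges


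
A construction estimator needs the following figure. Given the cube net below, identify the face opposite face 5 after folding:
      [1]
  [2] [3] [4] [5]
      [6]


Net: cross layout. Take square 3 as the base (bottom).
Fold the four squares in the horizontal row up around 3: 2 -> left, 4 -> right, 5 wraps to the top.
Fold 1 and 6 up from 3: 1 -> back, 6 -> front.
Opposite pairs are therefore: (1, 6), (2, 4), (3, 5).
Face 5 is opposite face 3.
face 3


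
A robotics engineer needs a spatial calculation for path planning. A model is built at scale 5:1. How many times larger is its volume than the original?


Linear scale factor k = 5
Rule: under a linear scaling by k, volumes scale by k^3.
k^3 = 5 * 5 * 5
k^3 = 25 * 5
k^3 = 125
Volume scales by a factor of 125.
125 (dimensionless)


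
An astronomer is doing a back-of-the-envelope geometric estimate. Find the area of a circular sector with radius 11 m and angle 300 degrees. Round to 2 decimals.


Shape: circular sector
Radius r = 11 m, Angle = 300 degrees
Formula: A = (angle/360) * pi * r^2
r^2 = 121
Fraction of circle = 300/360
A = (300/360) * pi * 121
A = 100.833333 * pi
A = 316.78
316.78 m^2


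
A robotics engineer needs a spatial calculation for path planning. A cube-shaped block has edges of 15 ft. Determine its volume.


Shape: cube
Side s = 15 ft
Formula: V = s^3
V = 15 * 15 * 15
V = 225 * 15
V = 3375
3375 ft^3


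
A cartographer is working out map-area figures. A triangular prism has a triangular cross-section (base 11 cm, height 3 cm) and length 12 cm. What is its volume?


Shape: triangular prism
Triangle base = 11 cm, triangle height = 3 cm, prism length L = 12 cm
Formula: V = (1/2 * b * h_tri) * L
Cross-section area = 0.5 * 11 * 3 = 16.5
V = 16.5 * 12
V = 198
198 cm^3


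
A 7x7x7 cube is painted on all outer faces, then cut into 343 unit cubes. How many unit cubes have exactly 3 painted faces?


Large cube: 7 x 7 x 7, cut into unit cubes.
Cubes with 3 painted faces are at the corners. A cube always has 8 corners.
Count = 8
8 unit cubes


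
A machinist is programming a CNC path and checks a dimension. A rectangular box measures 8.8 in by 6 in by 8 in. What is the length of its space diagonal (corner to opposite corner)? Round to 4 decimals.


Shape: rectangular box (space diagonal)
l = 8.8 in, w = 6 in, h = 8 in
Visualize: the diagonal of the base, then a right triangle with that diagonal and the height.
Formula: d = sqrt(l^2 + w^2 + h^2)
l^2 + w^2 + h^2 = 77.44 + 36 + 64 = 177.44
d = sqrt(177.44)
d = 13.3207
13.3207 in


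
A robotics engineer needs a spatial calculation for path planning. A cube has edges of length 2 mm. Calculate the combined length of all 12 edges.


Shape: cube
Side s = 2 mm
A cube has 12 edges, all equal.
Formula: total edge length = 12 * s
Total = 12 * 2
Total = 24
24 mm


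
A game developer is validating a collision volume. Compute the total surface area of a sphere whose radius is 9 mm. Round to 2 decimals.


Shape: sphere
Radius r = 9 mm
Formula: SA = 4 * pi * r^2
r^2 = 81
SA = 4 * pi * 81
SA = 324 * pi
SA = 1017.88
1017.88 mm^2


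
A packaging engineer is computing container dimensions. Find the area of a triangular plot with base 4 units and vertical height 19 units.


Shape: triangle
Base b = 4 units, Height h = 19 units
Formula: A = (1/2) * b * h
A = 0.5 * 4 * 19
A = 0.5 * 76
A = 38
38 units^2


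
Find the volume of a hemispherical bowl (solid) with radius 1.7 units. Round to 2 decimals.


Shape: hemisphere (half of a sphere)
Radius r = 1.7 units
Formula: V = (1/2) * (4/3) * pi * r^3 = (2/3) * pi * r^3
r^3 = 4.913
(2/3) * 4.913 = 3.275333
V = 3.275333 * pi
V = 10.29
10.29 units^3


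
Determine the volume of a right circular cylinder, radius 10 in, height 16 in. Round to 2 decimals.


Shape: cylinder
Radius r = 10 in, Height h = 16 in
Formula: V = pi * r^2 * h
r^2 = 100
V = pi * 100 * 16
V = 1600 * pi
V = 5026.55
5026.55 in^3


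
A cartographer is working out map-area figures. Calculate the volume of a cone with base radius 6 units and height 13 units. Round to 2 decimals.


Shape: cone
Radius r = 6 units, Height h = 13 units
Formula: V = (1/3) * pi * r^2 * h
r^2 = 36
pi * r^2 * h = pi * 36 * 13 = 468 * pi
V = 468 * pi / 3
V = 490.09
490.09 units^3


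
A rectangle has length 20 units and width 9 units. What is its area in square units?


Shape: rectangle
Length l = 20 units, Width w = 9 units
Formula: A = l * w
A = 20 * 9
A = 180
180 units^2


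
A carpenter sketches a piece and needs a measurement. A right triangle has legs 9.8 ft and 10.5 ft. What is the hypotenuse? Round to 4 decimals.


Shape: right triangle
Legs a = 9.8 ft, b = 10.5 ft
Formula: c = sqrt(a^2 + b^2)
a^2 = 96.04, b^2 = 110.25
a^2 + b^2 = 206.29
c = sqrt(206.29)
c = 14.3628
14.3628 ft


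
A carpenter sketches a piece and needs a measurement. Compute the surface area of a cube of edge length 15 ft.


Shape: cube
Side s = 15 ft
A cube has 6 square faces.
Formula: SA = 6 * s^2
s^2 = 225
SA = 6 * 225
SA = 1350
1350 ft^2


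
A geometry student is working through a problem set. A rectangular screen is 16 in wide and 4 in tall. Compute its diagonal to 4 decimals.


Shape: rectangle (diagonal via Pythagoras)
Sides: 16 in and 4 in
Formula: d = sqrt(l^2 + w^2)
l^2 = 256, w^2 = 16
l^2 + w^2 = 272
d = sqrt(272)
d = 16.4924
16.4924 in


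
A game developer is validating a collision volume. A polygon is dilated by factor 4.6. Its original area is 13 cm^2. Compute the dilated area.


Linear scale factor k = 4.6
Original area = 13 cm^2
Rule: under a linear scaling by k, areas scale by k^2.
k^2 = 4.6^2 = 21.16
New area = 13 * 21.16
New area = 275.08
275.08 cm^2


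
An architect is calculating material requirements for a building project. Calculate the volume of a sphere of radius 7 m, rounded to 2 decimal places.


Shape: sphere
Radius r = 7 m
Formula: V = (4/3) * pi * r^3
r^3 = 343
(4/3) * 343 = 457.333333
V = 457.333333 * pi
V = 1436.76
1436.76 m^3


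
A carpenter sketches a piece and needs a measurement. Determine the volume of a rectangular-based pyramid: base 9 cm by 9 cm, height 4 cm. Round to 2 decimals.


Shape: rectangular pyramid
Base: 9 cm x 9 cm, Height h = 4 cm
Formula: V = (1/3) * base_area * h
base_area = 9 * 9 = 81
base_area * h = 81 * 4 = 324
V = 324 / 3
V = 108
108 cm^3


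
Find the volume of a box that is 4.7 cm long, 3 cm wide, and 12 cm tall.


Shape: rectangular prism
l = 4.7 cm, w = 3 cm, h = 12 cm
Formula: V = l * w * h
V = 4.7 * 3 * 12
V = 14.1 * 12
V = 169.2
169.2 cm^3


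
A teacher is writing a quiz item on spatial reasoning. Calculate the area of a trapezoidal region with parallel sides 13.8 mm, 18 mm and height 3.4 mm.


Shape: trapezoid
Parallel sides a = 13.8 mm, b = 18 mm; Height h = 3.4 mm
Formula: A = (a + b) * h / 2
a + b = 13.8 + 18 = 31.8
A = 31.8 * 3.4 / 2
A = 108.12 / 2
A = 54.06
54.06 mm^2


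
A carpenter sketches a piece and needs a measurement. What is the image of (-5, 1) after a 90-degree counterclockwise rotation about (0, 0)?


Transformation: rotation about the origin
Original point: (-5, 1)
Rule for 90 deg counterclockwise: (x, y) -> (-y, x)
Apply: (-5, 1) -> (-1, -5)
(-1, -5)


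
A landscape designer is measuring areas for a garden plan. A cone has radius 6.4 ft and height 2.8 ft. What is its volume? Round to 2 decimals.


Shape: cone
Radius r = 6.4 ft, Height h = 2.8 ft
Formula: V = (1/3) * pi * r^2 * h
r^2 = 40.96
pi * r^2 * h = pi * 40.96 * 2.8 = 114.688 * pi
V = 114.688 * pi / 3
V = 120.1
120.1 ft^3


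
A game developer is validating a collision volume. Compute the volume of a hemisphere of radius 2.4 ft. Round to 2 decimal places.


Shape: hemisphere (half of a sphere)
Radius r = 2.4 ft
Formula: V = (1/2) * (4/3) * pi * r^3 = (2/3) * pi * r^3
r^3 = 13.824
(2/3) * 13.824 = 9.216
V = 9.216 * pi
V = 28.95
28.95 ft^3


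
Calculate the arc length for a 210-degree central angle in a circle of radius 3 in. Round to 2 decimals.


Shape: circular arc
Radius r = 3 in, Angle = 210 degrees
Formula: L = (angle/360) * 2 * pi * r
2 * pi * r = 6 * pi
L = (210/360) * 6 * pi
L = 3.5 * pi
L = 11
11 in


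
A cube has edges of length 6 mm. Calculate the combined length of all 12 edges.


Shape: cube
Side s = 6 mm
A cube has 12 edges, all equal.
Formula: total edge length = 12 * s
Total = 12 * 6
Total = 72
72 mm


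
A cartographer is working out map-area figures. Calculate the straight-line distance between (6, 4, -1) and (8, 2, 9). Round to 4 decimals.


3D distance between two points
P1 = (6, 4, -1), P2 = (8, 2, 9)
Formula: d = sqrt((x2-x1)^2 + (y2-y1)^2 + (z2-z1)^2)
dx = 8 - 6 = 2
dy = 2 - 4 = -2
dz = 9 - -1 = 10
dx^2 + dy^2 + dz^2 = 4 + 4 + 100 = 108
d = sqrt(108)
d = 10.3923
10.3923 units


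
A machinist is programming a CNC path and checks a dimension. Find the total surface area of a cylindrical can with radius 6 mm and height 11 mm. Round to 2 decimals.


Shape: closed cylinder
Radius r = 6 mm, Height h = 11 mm
Formula: SA = 2*pi*r^2 + 2*pi*r*h = 2*pi*r*(r + h)
r + h = 17
2 * r * (r + h) = 2 * 6 * 17 = 204
SA = 204 * pi
SA = 640.88
640.88 mm^2


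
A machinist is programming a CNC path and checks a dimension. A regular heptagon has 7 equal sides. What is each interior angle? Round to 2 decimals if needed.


Shape: regular heptagon (7 sides)
Formula: interior angle = (n - 2) * 180 / n
(n - 2) = 5
(n - 2) * 180 = 900
angle = 900 / 7
angle = 128.57
128.57 degrees


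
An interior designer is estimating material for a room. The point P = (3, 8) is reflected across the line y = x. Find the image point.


Transformation: reflection
Original point: (3, 8)
Rule for reflection over y = x: (x, y) -> (y, x)
Apply: (3, 8) -> (8, 3)
(8, 3)


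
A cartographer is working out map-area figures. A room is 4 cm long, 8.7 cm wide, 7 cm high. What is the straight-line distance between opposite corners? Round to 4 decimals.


Shape: rectangular box (space diagonal)
l = 4 cm, w = 8.7 cm, h = 7 cm
Visualize: the diagonal of the base, then a right triangle with that diagonal and the height.
Formula: d = sqrt(l^2 + w^2 + h^2)
l^2 + w^2 + h^2 = 16 + 75.69 + 49 = 140.69
d = sqrt(140.69)
d = 11.8613
11.8613 cm


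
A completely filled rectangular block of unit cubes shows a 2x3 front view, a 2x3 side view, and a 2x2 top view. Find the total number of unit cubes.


Orthographic views of a solid rectangular block:
Front view 2 x 3 -> length = 2, height = 3
Side view 2 x 3 -> width = 2, height = 3 (consistent)
Top view 2 x 2 -> confirms length = 2, width = 2
The block is 2 x 2 x 3.
Total unit cubes = 2 * 2 * 3 = 12
12 unit cubes


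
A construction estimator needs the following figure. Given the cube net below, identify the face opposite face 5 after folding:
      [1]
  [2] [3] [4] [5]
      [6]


Net: cross layout. Take square 3 as the base (bottom).
Fold the four squares in the horizontal row up around 3: 2 -> left, 4 -> right, 5 wraps to the top.
Fold 1 and 6 up from 3: 1 -> back, 6 -> front.
Opposite pairs are therefore: (1, 6), (2, 4), (3, 5).
Face 5 is opposite face 3.
face 3


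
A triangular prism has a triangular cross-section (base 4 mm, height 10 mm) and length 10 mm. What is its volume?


Shape: triangular prism
Triangle base = 4 mm, triangle height = 10 mm, prism length L = 10 mm
Formula: V = (1/2 * b * h_tri) * L
Cross-section area = 0.5 * 4 * 10 = 20
V = 20 * 10
V = 200
200 mm^3


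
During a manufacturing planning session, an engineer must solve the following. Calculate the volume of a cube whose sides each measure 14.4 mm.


Shape: cube
Side s = 14.4 mm
Formula: V = s^3
V = 14.4 * 14.4 * 14.4
V = 207.36 * 14.4
V = 2985.984
2985.984 mm^3


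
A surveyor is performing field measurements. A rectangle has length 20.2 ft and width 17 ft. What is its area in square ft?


Shape: rectangle
Length l = 20.2 ft, Width w = 17 ft
Formula: A = l * w
A = 20.2 * 17
A = 343.4
343.4 ft^2


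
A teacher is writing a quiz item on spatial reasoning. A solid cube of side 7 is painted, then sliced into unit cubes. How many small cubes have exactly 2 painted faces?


Large cube: 7 x 7 x 7, cut into unit cubes.
n = 7, so n - 2 = 5
Cubes with 2 painted faces lie along the edges, excluding corners.
A cube has 12 edges; each contributes (n - 2) = 5 such cubes.
Count = 12 * 5 = 60
60 unit cubes


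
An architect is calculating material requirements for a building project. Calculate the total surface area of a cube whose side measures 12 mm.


Shape: cube
Side s = 12 mm
A cube has 6 square faces.
Formula: SA = 6 * s^2
s^2 = 144
SA = 6 * 144
SA = 864
864 mm^2


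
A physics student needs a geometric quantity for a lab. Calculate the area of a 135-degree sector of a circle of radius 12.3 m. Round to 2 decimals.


Shape: circular sector
Radius r = 12.3 m, Angle = 135 degrees
Formula: A = (angle/360) * pi * r^2
r^2 = 151.29
Fraction of circle = 135/360
A = (135/360) * pi * 151.29
A = 56.73375 * pi
A = 178.23
178.23 m^2


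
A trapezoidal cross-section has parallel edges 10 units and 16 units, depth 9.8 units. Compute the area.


Shape: trapezoid
Parallel sides a = 10 units, b = 16 units; Height h = 9.8 units
Formula: A = (a + b) * h / 2
a + b = 10 + 16 = 26
A = 26 * 9.8 / 2
A = 254.8 / 2
A = 127.4
127.4 units^2


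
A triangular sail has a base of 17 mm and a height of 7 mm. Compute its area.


Shape: triangle
Base b = 17 mm, Height h = 7 mm
Formula: A = (1/2) * b * h
A = 0.5 * 17 * 7
A = 0.5 * 119
A = 59.5
59.5 mm^2


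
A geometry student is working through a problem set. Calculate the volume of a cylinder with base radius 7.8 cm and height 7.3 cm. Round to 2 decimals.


Shape: cylinder
Radius r = 7.8 cm, Height h = 7.3 cm
Formula: V = pi * r^2 * h
r^2 = 60.84
V = pi * 60.84 * 7.3
V = 444.132 * pi
V = 1395.28
1395.28 cm^3


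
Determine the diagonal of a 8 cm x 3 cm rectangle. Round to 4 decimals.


Shape: rectangle (diagonal via Pythagoras)
Sides: 8 cm and 3 cm
Formula: d = sqrt(l^2 + w^2)
l^2 = 64, w^2 = 9
l^2 + w^2 = 73
d = sqrt(73)
d = 8.544
8.544 cm


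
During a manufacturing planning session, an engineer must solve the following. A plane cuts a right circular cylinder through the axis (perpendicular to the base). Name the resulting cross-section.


Solid: right circular cylinder
Cutting plane: through the axis (perpendicular to the base)
Visualize the intersection of the plane with the solid's surface.
The boundary of the cut region is a rectangle.
rectangle


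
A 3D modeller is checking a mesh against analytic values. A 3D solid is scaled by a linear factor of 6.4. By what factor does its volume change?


Linear scale factor k = 6.4
Rule: under a linear scaling by k, volumes scale by k^3.
k^3 = 6.4 * 6.4 * 6.4
k^3 = 40.96 * 6.4
k^3 = 262.144
Volume scales by a factor of 262.144.
262.144 (dimensionless)


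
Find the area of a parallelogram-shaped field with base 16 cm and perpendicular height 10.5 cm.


Shape: parallelogram
Base b = 16 cm, Height h = 10.5 cm
Formula: A = b * h
A = 16 * 10.5
A = 168
168 cm^2


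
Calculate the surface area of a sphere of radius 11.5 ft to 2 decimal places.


Shape: sphere
Radius r = 11.5 ft
Formula: SA = 4 * pi * r^2
r^2 = 132.25
SA = 4 * pi * 132.25
SA = 529 * pi
SA = 1661.9
1661.9 ft^2


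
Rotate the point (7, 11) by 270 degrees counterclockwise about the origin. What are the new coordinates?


Transformation: rotation about the origin
Original point: (7, 11)
Rule for 270 deg counterclockwise: (x, y) -> (y, -x)
Apply: (7, 11) -> (11, -7)
(11, -7)


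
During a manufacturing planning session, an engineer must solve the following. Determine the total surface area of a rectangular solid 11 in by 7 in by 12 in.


Shape: rectangular prism
l = 11 in, w = 7 in, h = 12 in
Formula: SA = 2(lw + lh + wh)
lw = 77, lh = 132, wh = 84
lw + lh + wh = 293
SA = 2 * 293
SA = 586
586 in^2


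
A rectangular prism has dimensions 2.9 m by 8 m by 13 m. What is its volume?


Shape: rectangular prism
l = 2.9 m, w = 8 m, h = 13 m
Formula: V = l * w * h
V = 2.9 * 8 * 13
V = 23.2 * 13
V = 301.6
301.6 m^3


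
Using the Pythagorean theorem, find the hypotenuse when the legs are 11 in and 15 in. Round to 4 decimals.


Shape: right triangle
Legs a = 11 in, b = 15 in
Formula: c = sqrt(a^2 + b^2)
a^2 = 121, b^2 = 225
a^2 + b^2 = 346
c = sqrt(346)
c = 18.6011
18.6011 in


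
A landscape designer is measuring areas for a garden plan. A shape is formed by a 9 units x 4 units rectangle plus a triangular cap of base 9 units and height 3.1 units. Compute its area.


Composite shape: rectangle + triangle
Rectangle area = 9 * 4 = 36
Triangle area = 0.5 * 9 * 3.1 = 13.95
Total = 36 + 13.95
Total = 49.95
49.95 units^2


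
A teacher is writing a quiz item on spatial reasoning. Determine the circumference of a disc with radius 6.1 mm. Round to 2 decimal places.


Shape: circle
Radius r = 6.1 mm
Formula: C = 2 * pi * r
C = 2 * pi * 6.1
C = 12.2 * pi
C = 38.33
38.33 mm


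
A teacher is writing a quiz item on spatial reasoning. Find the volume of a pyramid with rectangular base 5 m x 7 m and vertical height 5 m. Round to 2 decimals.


Shape: rectangular pyramid
Base: 5 m x 7 m, Height h = 5 m
Formula: V = (1/3) * base_area * h
base_area = 5 * 7 = 35
base_area * h = 35 * 5 = 175
V = 175 / 3
V = 58.33
58.33 m^3


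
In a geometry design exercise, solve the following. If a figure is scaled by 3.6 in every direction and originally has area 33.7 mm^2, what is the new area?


Linear scale factor k = 3.6
Original area = 33.7 mm^2
Rule: under a linear scaling by k, areas scale by k^2.
k^2 = 3.6^2 = 12.96
New area = 33.7 * 12.96
New area = 436.752
436.752 mm^2


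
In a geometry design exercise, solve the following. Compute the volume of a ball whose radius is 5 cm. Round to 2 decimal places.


Shape: sphere
Radius r = 5 cm
Formula: V = (4/3) * pi * r^3
r^3 = 125
(4/3) * 125 = 166.666667
V = 166.666667 * pi
V = 523.6
523.6 cm^3


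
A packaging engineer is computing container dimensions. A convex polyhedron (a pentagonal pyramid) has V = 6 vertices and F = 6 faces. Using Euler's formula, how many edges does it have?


Polyhedron: pentagonal pyramid
Euler's formula for convex polyhedra: V - E + F = 2
Given: V = 6 vertices and F = 6 faces
Solve for E:
E = V + F - 2 = 6 + 6 - 2 = 10
10 edges


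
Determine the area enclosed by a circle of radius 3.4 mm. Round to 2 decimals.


Shape: circle
Radius r = 3.4 mm
Formula: A = pi * r^2
r^2 = 3.4^2 = 11.56
A = pi * 11.56
A = 36.32
36.32 mm^2


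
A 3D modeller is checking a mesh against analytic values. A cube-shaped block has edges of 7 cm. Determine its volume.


Shape: cube
Side s = 7 cm
Formula: V = s^3
V = 7 * 7 * 7
V = 49 * 7
V = 343
343 cm^3


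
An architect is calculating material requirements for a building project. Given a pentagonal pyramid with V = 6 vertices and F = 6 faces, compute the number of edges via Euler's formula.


Polyhedron: pentagonal pyramid
Euler's formula for convex polyhedra: V - E + F = 2
Given: V = 6 vertices and F = 6 faces
Solve for E:
E = V + F - 2 = 6 + 6 - 2 = 10
10 edges


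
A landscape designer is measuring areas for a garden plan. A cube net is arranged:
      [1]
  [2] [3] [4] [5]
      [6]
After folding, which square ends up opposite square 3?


Net: cross layout. Take square 3 as the base (bottom).
Fold the four squares in the horizontal row up around 3: 2 -> left, 4 -> right, 5 wraps to the top.
Fold 1 and 6 up from 3: 1 -> back, 6 -> front.
Opposite pairs are therefore: (1, 6), (2, 4), (3, 5).
Face 3 is opposite face 5.
face 5


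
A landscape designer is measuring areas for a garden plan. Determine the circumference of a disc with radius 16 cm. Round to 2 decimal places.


Shape: circle
Radius r = 16 cm
Formula: C = 2 * pi * r
C = 2 * pi * 16
C = 32 * pi
C = 100.53
100.53 cm


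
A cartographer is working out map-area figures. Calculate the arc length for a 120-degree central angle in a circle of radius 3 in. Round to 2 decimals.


Shape: circular arc
Radius r = 3 in, Angle = 120 degrees
Formula: L = (angle/360) * 2 * pi * r
2 * pi * r = 6 * pi
L = (120/360) * 6 * pi
L = 2 * pi
L = 6.28
6.28 in


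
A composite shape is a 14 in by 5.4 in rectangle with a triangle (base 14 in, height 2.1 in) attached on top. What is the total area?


Composite shape: rectangle + triangle
Rectangle area = 14 * 5.4 = 75.6
Triangle area = 0.5 * 14 * 2.1 = 14.7
Total = 75.6 + 14.7
Total = 90.3
90.3 in^2


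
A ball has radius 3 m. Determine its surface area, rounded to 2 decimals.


Shape: sphere
Radius r = 3 m
Formula: SA = 4 * pi * r^2
r^2 = 9
SA = 4 * pi * 9
SA = 36 * pi
SA = 113.1
113.1 m^2


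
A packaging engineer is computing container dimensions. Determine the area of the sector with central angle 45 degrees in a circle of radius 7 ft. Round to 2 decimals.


Shape: circular sector
Radius r = 7 ft, Angle = 45 degrees
Formula: A = (angle/360) * pi * r^2
r^2 = 49
Fraction of circle = 45/360
A = (45/360) * pi * 49
A = 6.125 * pi
A = 19.24
19.24 ft^2


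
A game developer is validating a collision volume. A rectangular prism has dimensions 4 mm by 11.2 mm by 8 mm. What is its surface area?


Shape: rectangular prism
l = 4 mm, w = 11.2 mm, h = 8 mm
Formula: SA = 2(lw + lh + wh)
lw = 44.8, lh = 32, wh = 89.6
lw + lh + wh = 166.4
SA = 2 * 166.4
SA = 332.8
332.8 mm^2


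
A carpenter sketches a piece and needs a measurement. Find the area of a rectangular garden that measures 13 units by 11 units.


Shape: rectangle
Length l = 13 units, Width w = 11 units
Formula: A = l * w
A = 13 * 11
A = 143
143 units^2


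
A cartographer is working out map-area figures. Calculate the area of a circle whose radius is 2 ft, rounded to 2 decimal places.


Shape: circle
Radius r = 2 ft
Formula: A = pi * r^2
r^2 = 2^2 = 4
A = pi * 4
A = 12.57
12.57 ft^2


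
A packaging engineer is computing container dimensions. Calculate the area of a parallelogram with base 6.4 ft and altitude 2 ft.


Shape: parallelogram
Base b = 6.4 ft, Height h = 2 ft
Formula: A = b * h
A = 6.4 * 2
A = 12.8
12.8 ft^2


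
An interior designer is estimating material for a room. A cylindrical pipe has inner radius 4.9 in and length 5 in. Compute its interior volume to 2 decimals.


Shape: cylinder
Radius r = 4.9 in, Height h = 5 in
Formula: V = pi * r^2 * h
r^2 = 24.01
V = pi * 24.01 * 5
V = 120.05 * pi
V = 377.15
377.15 in^3


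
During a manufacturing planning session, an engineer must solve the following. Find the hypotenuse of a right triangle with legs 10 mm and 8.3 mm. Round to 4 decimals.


Shape: right triangle
Legs a = 10 mm, b = 8.3 mm
Formula: c = sqrt(a^2 + b^2)
a^2 = 100, b^2 = 68.89
a^2 + b^2 = 168.89
c = sqrt(168.89)
c = 12.9958
12.9958 mm


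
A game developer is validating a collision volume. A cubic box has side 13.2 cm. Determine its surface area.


Shape: cube
Side s = 13.2 cm
A cube has 6 square faces.
Formula: SA = 6 * s^2
s^2 = 174.24
SA = 6 * 174.24
SA = 1045.44
1045.44 cm^2


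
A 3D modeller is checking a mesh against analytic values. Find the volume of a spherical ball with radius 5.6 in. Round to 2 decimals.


Shape: sphere
Radius r = 5.6 in
Formula: V = (4/3) * pi * r^3
r^3 = 175.616
(4/3) * 175.616 = 234.154667
V = 234.154667 * pi
V = 735.62
735.62 in^3


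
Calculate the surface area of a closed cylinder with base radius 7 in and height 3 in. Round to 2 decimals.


Shape: closed cylinder
Radius r = 7 in, Height h = 3 in
Formula: SA = 2*pi*r^2 + 2*pi*r*h = 2*pi*r*(r + h)
r + h = 10
2 * r * (r + h) = 2 * 7 * 10 = 140
SA = 140 * pi
SA = 439.82
439.82 in^2


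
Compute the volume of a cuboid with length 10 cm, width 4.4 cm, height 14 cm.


Shape: rectangular prism
l = 10 cm, w = 4.4 cm, h = 14 cm
Formula: V = l * w * h
V = 10 * 4.4 * 14
V = 44 * 14
V = 616
616 cm^3


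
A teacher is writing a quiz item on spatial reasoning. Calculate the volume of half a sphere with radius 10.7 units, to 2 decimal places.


Shape: hemisphere (half of a sphere)
Radius r = 10.7 units
Formula: V = (1/2) * (4/3) * pi * r^3 = (2/3) * pi * r^3
r^3 = 1225.043
(2/3) * 1225.043 = 816.695333
V = 816.695333 * pi
V = 2565.72
2565.72 units^3


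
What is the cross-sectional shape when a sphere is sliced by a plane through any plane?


Solid: sphere
Cutting plane: through any plane
Visualize the intersection of the plane with the solid's surface.
The boundary of the cut region is a circle.
circle


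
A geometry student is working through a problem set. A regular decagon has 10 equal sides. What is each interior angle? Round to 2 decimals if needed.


Shape: regular decagon (10 sides)
Formula: interior angle = (n - 2) * 180 / n
(n - 2) = 8
(n - 2) * 180 = 1440
angle = 1440 / 10
angle = 144
144 degrees


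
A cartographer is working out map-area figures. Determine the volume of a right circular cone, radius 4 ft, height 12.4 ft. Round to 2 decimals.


Shape: cone
Radius r = 4 ft, Height h = 12.4 ft
Formula: V = (1/3) * pi * r^2 * h
r^2 = 16
pi * r^2 * h = pi * 16 * 12.4 = 198.4 * pi
V = 198.4 * pi / 3
V = 207.76
207.76 ft^3


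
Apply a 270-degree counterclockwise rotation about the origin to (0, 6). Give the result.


Transformation: rotation about the origin
Original point: (0, 6)
Rule for 270 deg counterclockwise: (x, y) -> (y, -x)
Apply: (0, 6) -> (6, 0)
(6, 0)


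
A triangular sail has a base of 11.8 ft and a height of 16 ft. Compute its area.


Shape: triangle
Base b = 11.8 ft, Height h = 16 ft
Formula: A = (1/2) * b * h
A = 0.5 * 11.8 * 16
A = 0.5 * 188.8
A = 94.4
94.4 ft^2


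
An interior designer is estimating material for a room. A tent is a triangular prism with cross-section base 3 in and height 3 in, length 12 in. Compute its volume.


Shape: triangular prism
Triangle base = 3 in, triangle height = 3 in, prism length L = 12 in
Formula: V = (1/2 * b * h_tri) * L
Cross-section area = 0.5 * 3 * 3 = 4.5
V = 4.5 * 12
V = 54
54 in^3


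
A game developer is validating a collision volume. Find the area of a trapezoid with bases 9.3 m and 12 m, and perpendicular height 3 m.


Shape: trapezoid
Parallel sides a = 9.3 m, b = 12 m; Height h = 3 m
Formula: A = (a + b) * h / 2
a + b = 9.3 + 12 = 21.3
A = 21.3 * 3 / 2
A = 63.9 / 2
A = 31.95
31.95 m^2


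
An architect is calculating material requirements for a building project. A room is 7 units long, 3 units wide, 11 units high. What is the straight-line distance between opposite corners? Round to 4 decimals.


Shape: rectangular box (space diagonal)
l = 7 units, w = 3 units, h = 11 units
Visualize: the diagonal of the base, then a right triangle with that diagonal and the height.
Formula: d = sqrt(l^2 + w^2 + h^2)
l^2 + w^2 + h^2 = 49 + 9 + 121 = 179
d = sqrt(179)
d = 13.3791
13.3791 units


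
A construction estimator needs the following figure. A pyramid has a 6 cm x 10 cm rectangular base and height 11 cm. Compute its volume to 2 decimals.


Shape: rectangular pyramid
Base: 6 cm x 10 cm, Height h = 11 cm
Formula: V = (1/3) * base_area * h
base_area = 6 * 10 = 60
base_area * h = 60 * 11 = 660
V = 660 / 3
V = 220
220 cm^3
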